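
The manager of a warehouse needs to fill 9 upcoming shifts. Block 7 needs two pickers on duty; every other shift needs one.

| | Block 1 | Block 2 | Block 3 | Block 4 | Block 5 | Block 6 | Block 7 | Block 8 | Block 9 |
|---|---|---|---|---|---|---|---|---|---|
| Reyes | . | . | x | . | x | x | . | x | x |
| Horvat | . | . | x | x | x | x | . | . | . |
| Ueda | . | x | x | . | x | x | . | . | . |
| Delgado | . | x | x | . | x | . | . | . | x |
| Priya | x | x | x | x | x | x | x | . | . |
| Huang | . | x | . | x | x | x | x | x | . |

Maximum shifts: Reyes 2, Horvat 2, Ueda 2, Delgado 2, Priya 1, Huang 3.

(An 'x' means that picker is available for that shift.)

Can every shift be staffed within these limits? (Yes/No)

Total capacity is 12 and 10 slots are needed, so capacity alone doesn't rule it out.
Shifts {Block 1, Block 7} need 3 worker-slots in total, but the pickers available for any of those shifts (Priya and Huang) can supply at most 2 among them. So no valid schedule exists.

No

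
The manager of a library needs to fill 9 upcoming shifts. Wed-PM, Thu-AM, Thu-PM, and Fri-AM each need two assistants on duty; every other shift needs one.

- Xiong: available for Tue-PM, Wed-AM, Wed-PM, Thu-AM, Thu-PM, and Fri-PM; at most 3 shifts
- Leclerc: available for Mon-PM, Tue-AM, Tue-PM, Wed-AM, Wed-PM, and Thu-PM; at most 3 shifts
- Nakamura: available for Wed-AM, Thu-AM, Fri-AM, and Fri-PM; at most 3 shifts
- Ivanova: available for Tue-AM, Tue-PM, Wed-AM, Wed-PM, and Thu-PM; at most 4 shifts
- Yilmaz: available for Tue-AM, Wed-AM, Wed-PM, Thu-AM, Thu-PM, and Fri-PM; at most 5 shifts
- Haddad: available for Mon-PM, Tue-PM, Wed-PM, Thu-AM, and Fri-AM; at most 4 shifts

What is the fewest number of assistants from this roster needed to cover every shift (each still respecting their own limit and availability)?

13 slots to fill and no one can take more than 5, so at least ⌈13/5⌉ = 3 assistants are needed.
Shifts {Thu-PM, Fri-AM} need 4 slots, but among the assistants available for them (Xiong, Leclerc, Nakamura, Ivanova, Yilmaz, and Haddad) any 3 together supply at most 3. So 3 assistants are not enough.
Xiong, Leclerc, Nakamura, and Haddad alone can cover everything: Mon-PM→Leclerc, Tue-AM→Leclerc, Tue-PM→Haddad, Wed-AM→Nakamura, Wed-PM→Xiong+Haddad, Thu-AM→Nakamura+Haddad, Thu-PM→Xiong+Leclerc, Fri-AM→Nakamura+Haddad, Fri-PM→Xiong.

4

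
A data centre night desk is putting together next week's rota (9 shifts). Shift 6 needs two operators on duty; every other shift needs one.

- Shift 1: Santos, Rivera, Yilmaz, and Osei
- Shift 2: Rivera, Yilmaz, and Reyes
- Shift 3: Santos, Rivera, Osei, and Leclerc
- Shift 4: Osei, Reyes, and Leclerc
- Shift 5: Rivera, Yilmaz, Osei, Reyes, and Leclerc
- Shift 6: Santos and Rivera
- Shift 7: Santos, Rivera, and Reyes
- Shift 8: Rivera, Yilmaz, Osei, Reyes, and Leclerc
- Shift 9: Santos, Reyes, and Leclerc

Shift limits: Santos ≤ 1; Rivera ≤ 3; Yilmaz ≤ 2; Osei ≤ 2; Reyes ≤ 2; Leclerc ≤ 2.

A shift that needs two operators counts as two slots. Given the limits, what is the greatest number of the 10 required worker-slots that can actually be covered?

Total capacity across all operators is 1+3+2+2+2+2 = 12, and 10 slots are needed, so at most 10 can be filled.
An assignment achieving 10: Shift 1→Yilmaz, Shift 2→Rivera, Shift 3→Osei, Shift 4→Osei, Shift 5→Yilmaz, Shift 6→Santos+Rivera, Shift 7→Rivera, Shift 8→Reyes, Shift 9→Reyes.
Loads: Santos 1/1, Rivera 3/3, Yilmaz 2/2, Osei 2/2, Reyes 2/2, Leclerc 0/2.

10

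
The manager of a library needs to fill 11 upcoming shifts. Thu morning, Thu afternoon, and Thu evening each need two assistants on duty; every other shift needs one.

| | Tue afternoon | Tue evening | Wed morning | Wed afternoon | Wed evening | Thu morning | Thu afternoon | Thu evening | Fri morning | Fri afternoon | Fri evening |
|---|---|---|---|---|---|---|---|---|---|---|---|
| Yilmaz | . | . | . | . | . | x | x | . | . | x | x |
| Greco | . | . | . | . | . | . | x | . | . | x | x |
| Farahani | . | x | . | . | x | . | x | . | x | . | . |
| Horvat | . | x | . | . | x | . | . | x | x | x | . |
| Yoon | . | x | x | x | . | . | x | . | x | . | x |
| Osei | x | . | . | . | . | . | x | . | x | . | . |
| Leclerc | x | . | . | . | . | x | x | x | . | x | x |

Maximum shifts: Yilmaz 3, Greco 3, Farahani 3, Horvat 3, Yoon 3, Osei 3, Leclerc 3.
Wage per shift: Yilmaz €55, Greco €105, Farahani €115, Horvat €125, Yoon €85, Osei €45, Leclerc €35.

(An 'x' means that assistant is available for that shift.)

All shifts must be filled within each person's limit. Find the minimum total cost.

Wed morning can only be covered by Yoon, so that assignment is forced.
Wed afternoon can only be covered by Yoon, so that assignment is forced.
Thu morning can only be covered by Yilmaz and Leclerc, so that assignment is forced.
Picking the cheapest available assistant for each shift independently would cost €850, but that ignores the shift limits.
An optimal schedule: Tue afternoon→Osei, Tue evening→Yoon, Wed morning→Yoon, Wed afternoon→Yoon, Wed evening→Farahani, Thu morning→Leclerc+Yilmaz, Thu afternoon→Osei+Yilmaz, Thu evening→Leclerc+Horvat, Fri morning→Osei, Fri afternoon→Leclerc, Fri evening→Yilmaz.
Total: 45 + 85 + 85 + 85 + 115 + 35 + 55 + 45 + 55 + 35 + 125 + 45 + 35 + 55 = €900.

€900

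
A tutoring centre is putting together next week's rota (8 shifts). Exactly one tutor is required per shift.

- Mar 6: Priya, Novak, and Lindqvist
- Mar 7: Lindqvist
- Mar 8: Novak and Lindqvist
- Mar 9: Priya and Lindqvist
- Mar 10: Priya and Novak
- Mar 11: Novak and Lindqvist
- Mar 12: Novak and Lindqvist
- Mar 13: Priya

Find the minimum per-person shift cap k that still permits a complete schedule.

With 3 tutors and 8 worker-slots to fill, someone must work at least ⌈8/3⌉ = 3 shifts, so k ≥ 3.
k = 3 works: Mar 6→Lindqvist, Mar 7→Lindqvist, Mar 8→Novak, Mar 9→Priya, Mar 10→Priya, Mar 11→Novak, Mar 12→Novak, Mar 13→Priya.
Loads: Priya 3, Novak 3, Lindqvist 2 — all ≤ 3.

3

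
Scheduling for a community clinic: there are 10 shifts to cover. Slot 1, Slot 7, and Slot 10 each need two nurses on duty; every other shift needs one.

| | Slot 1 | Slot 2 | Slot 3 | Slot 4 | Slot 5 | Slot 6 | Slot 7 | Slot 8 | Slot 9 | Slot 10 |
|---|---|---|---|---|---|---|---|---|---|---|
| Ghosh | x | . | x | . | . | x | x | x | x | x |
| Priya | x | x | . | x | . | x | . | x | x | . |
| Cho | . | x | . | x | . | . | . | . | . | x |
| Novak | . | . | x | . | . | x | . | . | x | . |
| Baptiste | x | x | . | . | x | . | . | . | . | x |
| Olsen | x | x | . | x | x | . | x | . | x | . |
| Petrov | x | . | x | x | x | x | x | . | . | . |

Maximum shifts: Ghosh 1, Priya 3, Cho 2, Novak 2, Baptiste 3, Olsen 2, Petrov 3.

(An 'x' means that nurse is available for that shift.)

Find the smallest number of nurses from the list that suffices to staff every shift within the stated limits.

5

13 slots to fill and no one can take more than 3, so at least ⌈13/3⌉ = 5 nurses are needed.
Priya, Cho, Baptiste, Olsen, and Petrov alone can cover everything: Slot 1→Baptiste+Petrov, Slot 2→Cho, Slot 3→Petrov, Slot 4→Olsen, Slot 5→Baptiste, Slot 6→Priya, Slot 7→Olsen+Petrov, Slot 8→Priya, Slot 9→Priya, Slot 10→Cho+Baptiste.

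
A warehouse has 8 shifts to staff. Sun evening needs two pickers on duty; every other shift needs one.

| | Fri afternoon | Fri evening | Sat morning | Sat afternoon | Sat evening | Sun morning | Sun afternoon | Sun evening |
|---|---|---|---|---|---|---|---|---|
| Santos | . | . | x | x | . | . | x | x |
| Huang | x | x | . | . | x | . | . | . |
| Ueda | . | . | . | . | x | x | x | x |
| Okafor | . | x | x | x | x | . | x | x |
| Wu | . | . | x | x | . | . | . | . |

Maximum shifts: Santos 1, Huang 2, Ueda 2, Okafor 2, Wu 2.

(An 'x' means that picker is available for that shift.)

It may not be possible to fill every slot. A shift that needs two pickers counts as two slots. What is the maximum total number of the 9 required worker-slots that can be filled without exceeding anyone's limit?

Total capacity across all pickers is 1+2+2+2+2 = 9, and 9 slots are needed, so at most 9 can be filled.
An assignment achieving 9: Fri afternoon→Huang, Fri evening→Huang, Sat morning→Wu, Sat afternoon→Wu, Sat evening→Ueda, Sun morning→Ueda, Sun afternoon→Okafor, Sun evening→Santos+Okafor.
Loads: Santos 1/1, Huang 2/2, Ueda 2/2, Okafor 2/2, Wu 2/2.

9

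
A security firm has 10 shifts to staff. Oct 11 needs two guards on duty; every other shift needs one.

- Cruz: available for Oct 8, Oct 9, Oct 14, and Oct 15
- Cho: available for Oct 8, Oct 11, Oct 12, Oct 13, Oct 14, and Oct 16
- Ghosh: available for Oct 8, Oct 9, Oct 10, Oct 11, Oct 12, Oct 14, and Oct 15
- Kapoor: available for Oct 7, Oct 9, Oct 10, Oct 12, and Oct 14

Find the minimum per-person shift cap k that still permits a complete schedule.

With 4 guards and 11 worker-slots to fill, someone must work at least ⌈11/4⌉ = 3 shifts, so k ≥ 3.
k = 3 works: Oct 7→Kapoor, Oct 8→Cruz, Oct 9→Cruz, Oct 10→Ghosh, Oct 11→Cho+Ghosh, Oct 12→Ghosh, Oct 13→Cho, Oct 14→Kapoor, Oct 15→Cruz, Oct 16→Cho.
Loads: Cruz 3, Cho 3, Ghosh 3, Kapoor 2 — all ≤ 3.

3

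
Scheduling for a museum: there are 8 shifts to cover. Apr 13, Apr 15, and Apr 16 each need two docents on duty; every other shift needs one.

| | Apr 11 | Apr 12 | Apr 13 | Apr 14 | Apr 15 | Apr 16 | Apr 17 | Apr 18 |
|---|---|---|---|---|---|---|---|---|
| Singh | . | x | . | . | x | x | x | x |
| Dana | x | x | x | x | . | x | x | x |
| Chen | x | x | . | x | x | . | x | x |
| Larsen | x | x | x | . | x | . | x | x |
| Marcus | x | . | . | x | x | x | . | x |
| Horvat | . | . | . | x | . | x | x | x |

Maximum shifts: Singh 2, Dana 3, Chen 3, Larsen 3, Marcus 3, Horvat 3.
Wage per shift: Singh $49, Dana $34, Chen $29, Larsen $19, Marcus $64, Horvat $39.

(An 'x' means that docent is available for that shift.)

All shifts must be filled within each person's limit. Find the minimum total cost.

Apr 13 can only be covered by Dana and Larsen, so that assignment is forced.
Picking the cheapest available docent for each shift independently would cost $279, but that ignores the shift limits.
An optimal schedule: Apr 11→Larsen, Apr 12→Chen, Apr 13→Larsen+Dana, Apr 14→Chen, Apr 15→Larsen+Chen, Apr 16→Dana+Horvat, Apr 17→Dana, Apr 18→Horvat.
Total: 19 + 29 + 19 + 34 + 29 + 19 + 29 + 34 + 39 + 34 + 39 = $324.

$324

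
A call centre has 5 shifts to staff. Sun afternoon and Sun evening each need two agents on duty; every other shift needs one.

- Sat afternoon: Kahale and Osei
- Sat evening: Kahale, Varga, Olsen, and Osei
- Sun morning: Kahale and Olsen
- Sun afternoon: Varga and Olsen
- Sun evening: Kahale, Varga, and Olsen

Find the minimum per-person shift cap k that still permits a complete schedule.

2

With 4 agents and 7 worker-slots to fill, someone must work at least ⌈7/4⌉ = 2 shifts, so k ≥ 2.
k = 2 works: Sat afternoon→Kahale, Sat evening→Osei, Sun morning→Kahale, Sun afternoon→Varga+Olsen, Sun evening→Varga+Olsen.
Loads: Kahale 2, Varga 2, Olsen 2, Osei 1 — all ≤ 2.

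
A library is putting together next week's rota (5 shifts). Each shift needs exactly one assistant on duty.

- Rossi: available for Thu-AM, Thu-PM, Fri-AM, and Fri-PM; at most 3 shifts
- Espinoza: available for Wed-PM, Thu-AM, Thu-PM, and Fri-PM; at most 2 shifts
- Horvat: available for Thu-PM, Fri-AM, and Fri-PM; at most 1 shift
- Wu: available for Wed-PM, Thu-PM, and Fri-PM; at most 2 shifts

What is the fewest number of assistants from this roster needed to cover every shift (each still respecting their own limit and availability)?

5 slots to fill and no one can take more than 3, so at least ⌈5/3⌉ = 2 assistants are needed.
Rossi and Espinoza alone can cover everything: Wed-PM→Espinoza, Thu-AM→Rossi, Thu-PM→Rossi, Fri-AM→Rossi, Fri-PM→Espinoza.

2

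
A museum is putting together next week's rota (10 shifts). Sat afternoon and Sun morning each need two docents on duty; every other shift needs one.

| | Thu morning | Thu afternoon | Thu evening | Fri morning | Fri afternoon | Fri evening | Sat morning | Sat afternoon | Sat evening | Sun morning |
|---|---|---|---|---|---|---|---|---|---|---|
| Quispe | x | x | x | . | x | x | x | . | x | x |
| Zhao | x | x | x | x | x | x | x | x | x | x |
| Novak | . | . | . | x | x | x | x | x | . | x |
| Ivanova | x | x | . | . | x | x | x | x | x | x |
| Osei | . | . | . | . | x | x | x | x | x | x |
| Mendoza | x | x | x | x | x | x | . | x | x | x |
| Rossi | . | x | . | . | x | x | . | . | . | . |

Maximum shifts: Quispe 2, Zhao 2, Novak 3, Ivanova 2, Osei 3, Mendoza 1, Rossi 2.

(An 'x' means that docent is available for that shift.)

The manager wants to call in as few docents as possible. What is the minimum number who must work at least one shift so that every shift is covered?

5

12 slots to fill and no one can take more than 3, so at least ⌈12/3⌉ = 4 docents are needed.
Any 4 docents together have capacity at most 3+3+2+2 = 10 < 12 slots, so 4 can never suffice.
Quispe, Zhao, Novak, Ivanova, and Osei alone can cover everything: Thu morning→Quispe, Thu afternoon→Zhao, Thu evening→Quispe, Fri morning→Zhao, Fri afternoon→Novak, Fri evening→Novak, Sat morning→Osei, Sat afternoon→Novak+Osei, Sat evening→Ivanova, Sun morning→Ivanova+Osei.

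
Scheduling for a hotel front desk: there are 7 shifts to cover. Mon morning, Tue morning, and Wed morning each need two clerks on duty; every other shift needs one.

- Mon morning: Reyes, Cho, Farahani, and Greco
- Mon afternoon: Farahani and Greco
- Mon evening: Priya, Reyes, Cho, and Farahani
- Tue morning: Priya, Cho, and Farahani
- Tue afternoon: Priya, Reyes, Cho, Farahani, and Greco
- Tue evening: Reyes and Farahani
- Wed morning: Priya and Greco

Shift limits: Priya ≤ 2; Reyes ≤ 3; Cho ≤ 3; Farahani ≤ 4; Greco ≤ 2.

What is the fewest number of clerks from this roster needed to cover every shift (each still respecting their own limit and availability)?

4

10 slots to fill and no one can take more than 4, so at least ⌈10/4⌉ = 3 clerks are needed.
No set of 3 clerks can cover every shift (each such set leaves at least one shift with no one available or exceeds a cap).
Priya, Reyes, Cho, and Greco alone can cover everything: Mon morning→Reyes+Cho, Mon afternoon→Greco, Mon evening→Reyes, Tue morning→Priya+Cho, Tue afternoon→Cho, Tue evening→Reyes, Wed morning→Priya+Greco.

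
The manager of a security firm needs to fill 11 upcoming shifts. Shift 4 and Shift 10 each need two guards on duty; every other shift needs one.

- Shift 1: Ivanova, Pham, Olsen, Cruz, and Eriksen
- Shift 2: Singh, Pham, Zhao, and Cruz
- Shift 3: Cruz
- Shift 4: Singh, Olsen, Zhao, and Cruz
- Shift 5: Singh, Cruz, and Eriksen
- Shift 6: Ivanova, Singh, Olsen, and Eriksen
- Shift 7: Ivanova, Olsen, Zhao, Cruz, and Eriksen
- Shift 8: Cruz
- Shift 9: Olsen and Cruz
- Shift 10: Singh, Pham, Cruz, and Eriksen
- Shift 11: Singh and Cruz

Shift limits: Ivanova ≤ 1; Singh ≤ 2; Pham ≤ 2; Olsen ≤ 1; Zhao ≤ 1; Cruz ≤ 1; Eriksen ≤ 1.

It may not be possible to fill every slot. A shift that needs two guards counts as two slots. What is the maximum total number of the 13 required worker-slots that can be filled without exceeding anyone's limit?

Total capacity across all guards is 1+2+2+1+1+1+1 = 9, and 13 slots are needed, so at most 9 can be filled.
An assignment achieving 9: Shift 2→Pham, Shift 3→Cruz, Shift 4→Zhao, Shift 5→Singh, Shift 6→Ivanova, Shift 9→Olsen, Shift 10→Pham+Eriksen, Shift 11→Singh.
Loads: Ivanova 1/1, Singh 2/2, Pham 2/2, Olsen 1/1, Zhao 1/1, Cruz 1/1, Eriksen 1/1.

9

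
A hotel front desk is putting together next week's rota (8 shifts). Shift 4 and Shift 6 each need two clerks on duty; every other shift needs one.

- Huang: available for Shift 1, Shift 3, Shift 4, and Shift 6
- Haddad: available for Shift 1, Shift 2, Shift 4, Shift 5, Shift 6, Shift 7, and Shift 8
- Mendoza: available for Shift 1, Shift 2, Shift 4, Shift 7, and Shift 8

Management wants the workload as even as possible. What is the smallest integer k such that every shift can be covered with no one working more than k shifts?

4

With 3 clerks and 10 worker-slots to fill, someone must work at least ⌈10/3⌉ = 4 shifts, so k ≥ 4.
k = 4 works: Shift 1→Huang, Shift 2→Haddad, Shift 3→Huang, Shift 4→Huang+Mendoza, Shift 5→Haddad, Shift 6→Huang+Haddad, Shift 7→Haddad, Shift 8→Mendoza.
Loads: Huang 4, Haddad 4, Mendoza 2 — all ≤ 4.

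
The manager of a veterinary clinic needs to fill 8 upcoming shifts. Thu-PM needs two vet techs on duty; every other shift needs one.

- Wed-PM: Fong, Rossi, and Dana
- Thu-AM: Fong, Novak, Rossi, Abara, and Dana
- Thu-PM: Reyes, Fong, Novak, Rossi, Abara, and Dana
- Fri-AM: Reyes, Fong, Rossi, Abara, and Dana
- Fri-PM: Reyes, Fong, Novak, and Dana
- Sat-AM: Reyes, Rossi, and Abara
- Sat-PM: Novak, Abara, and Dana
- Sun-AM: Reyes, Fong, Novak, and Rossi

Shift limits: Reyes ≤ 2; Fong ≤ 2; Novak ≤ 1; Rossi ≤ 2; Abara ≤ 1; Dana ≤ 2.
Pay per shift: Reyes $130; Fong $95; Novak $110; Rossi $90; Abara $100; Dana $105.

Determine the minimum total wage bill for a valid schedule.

$920

Picking the cheapest available vet tech for each shift independently would cost $830, but that ignores the shift limits.
An optimal schedule: Wed-PM→Rossi, Thu-AM→Dana, Thu-PM→Novak+Reyes, Fri-AM→Dana, Fri-PM→Fong, Sat-AM→Rossi, Sat-PM→Abara, Sun-AM→Fong.
Total: 90 + 105 + 110 + 130 + 105 + 95 + 90 + 100 + 95 = $920.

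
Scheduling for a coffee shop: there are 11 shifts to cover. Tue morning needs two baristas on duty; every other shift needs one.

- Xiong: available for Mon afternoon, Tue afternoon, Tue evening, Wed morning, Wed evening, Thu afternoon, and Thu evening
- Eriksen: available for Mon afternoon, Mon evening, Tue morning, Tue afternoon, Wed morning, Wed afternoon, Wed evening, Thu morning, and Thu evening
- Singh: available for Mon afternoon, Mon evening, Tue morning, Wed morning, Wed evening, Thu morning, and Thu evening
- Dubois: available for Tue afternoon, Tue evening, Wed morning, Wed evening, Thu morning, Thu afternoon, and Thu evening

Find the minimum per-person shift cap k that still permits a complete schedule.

3

With 4 baristas and 12 worker-slots to fill, someone must work at least ⌈12/4⌉ = 3 shifts, so k ≥ 3.
k = 3 works: Mon afternoon→Xiong, Mon evening→Eriksen, Tue morning→Eriksen+Singh, Tue afternoon→Dubois, Tue evening→Xiong, Wed morning→Singh, Wed afternoon→Eriksen, Wed evening→Dubois, Thu morning→Singh, Thu afternoon→Xiong, Thu evening→Dubois.
Loads: Xiong 3, Eriksen 3, Singh 3, Dubois 3 — all ≤ 3.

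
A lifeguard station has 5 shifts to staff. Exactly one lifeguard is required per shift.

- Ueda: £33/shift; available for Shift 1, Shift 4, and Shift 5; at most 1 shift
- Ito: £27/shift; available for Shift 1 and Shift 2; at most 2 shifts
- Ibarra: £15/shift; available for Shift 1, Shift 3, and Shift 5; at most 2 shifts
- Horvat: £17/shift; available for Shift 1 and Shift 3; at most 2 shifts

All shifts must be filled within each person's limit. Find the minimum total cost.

Shift 2 can only be covered by Ito, so that assignment is forced.
Shift 4 can only be covered by Ueda, so that assignment is forced.
Picking the cheapest available lifeguard for each shift independently would cost £105, but that ignores the shift limits.
An optimal schedule: Shift 1→Horvat, Shift 2→Ito, Shift 3→Ibarra, Shift 4→Ueda, Shift 5→Ibarra.
Total: 17 + 27 + 15 + 33 + 15 = £107.

£107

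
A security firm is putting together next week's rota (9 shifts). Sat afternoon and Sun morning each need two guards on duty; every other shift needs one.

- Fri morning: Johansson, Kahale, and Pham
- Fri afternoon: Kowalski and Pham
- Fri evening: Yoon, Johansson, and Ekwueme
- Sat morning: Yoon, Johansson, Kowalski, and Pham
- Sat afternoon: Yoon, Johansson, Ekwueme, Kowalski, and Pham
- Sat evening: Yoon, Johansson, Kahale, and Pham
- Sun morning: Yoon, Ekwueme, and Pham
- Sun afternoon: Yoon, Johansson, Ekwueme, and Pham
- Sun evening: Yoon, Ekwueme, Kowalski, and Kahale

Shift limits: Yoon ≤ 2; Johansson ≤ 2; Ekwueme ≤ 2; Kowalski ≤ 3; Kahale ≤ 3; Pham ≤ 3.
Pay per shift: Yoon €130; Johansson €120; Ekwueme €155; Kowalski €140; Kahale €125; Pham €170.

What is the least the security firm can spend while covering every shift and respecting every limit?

€1450

Picking the cheapest available guard for each shift independently would cost €1400, but that ignores the shift limits.
An optimal schedule: Fri morning→Kahale, Fri afternoon→Kowalski, Fri evening→Johansson, Sat morning→Kowalski, Sat afternoon→Yoon+Kowalski, Sat evening→Kahale, Sun morning→Yoon+Ekwueme, Sun afternoon→Johansson, Sun evening→Kahale.
Total: 125 + 140 + 120 + 140 + 130 + 140 + 125 + 130 + 155 + 120 + 125 = €1450.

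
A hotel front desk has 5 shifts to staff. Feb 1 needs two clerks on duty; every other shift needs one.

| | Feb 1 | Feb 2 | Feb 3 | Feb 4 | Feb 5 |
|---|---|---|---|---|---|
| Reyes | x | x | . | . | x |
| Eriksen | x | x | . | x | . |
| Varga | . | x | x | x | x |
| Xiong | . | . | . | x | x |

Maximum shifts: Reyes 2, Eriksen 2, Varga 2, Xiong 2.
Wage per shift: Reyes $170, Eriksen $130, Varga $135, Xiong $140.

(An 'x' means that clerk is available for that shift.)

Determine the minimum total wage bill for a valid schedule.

$840

Feb 1 can only be covered by Reyes and Eriksen, so that assignment is forced.
Feb 3 can only be covered by Varga, so that assignment is forced.
Picking the cheapest available clerk for each shift independently would cost $830, but that ignores the shift limits.
An optimal schedule: Feb 1→Eriksen+Reyes, Feb 2→Eriksen, Feb 3→Varga, Feb 4→Varga, Feb 5→Xiong.
Total: 130 + 170 + 130 + 135 + 135 + 140 = $840.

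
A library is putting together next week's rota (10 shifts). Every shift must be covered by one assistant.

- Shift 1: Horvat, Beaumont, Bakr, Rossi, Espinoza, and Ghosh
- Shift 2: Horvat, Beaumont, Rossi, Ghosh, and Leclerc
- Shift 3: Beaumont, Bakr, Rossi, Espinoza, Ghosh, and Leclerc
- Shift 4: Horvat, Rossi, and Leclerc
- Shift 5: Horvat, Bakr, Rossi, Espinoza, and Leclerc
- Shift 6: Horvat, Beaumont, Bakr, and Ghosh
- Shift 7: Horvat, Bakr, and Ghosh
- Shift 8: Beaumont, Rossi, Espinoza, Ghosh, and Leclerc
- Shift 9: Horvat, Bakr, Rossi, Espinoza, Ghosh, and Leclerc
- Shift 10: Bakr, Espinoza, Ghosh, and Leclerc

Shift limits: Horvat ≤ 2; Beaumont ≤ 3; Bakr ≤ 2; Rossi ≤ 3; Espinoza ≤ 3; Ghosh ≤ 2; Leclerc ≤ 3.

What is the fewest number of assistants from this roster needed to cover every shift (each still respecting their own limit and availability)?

10 slots to fill and no one can take more than 3, so at least ⌈10/3⌉ = 4 assistants are needed.
Horvat, Beaumont, Bakr, and Rossi alone can cover everything: Shift 1→Rossi, Shift 2→Beaumont, Shift 3→Beaumont, Shift 4→Horvat, Shift 5→Rossi, Shift 6→Bakr, Shift 7→Horvat, Shift 8→Beaumont, Shift 9→Rossi, Shift 10→Bakr.

4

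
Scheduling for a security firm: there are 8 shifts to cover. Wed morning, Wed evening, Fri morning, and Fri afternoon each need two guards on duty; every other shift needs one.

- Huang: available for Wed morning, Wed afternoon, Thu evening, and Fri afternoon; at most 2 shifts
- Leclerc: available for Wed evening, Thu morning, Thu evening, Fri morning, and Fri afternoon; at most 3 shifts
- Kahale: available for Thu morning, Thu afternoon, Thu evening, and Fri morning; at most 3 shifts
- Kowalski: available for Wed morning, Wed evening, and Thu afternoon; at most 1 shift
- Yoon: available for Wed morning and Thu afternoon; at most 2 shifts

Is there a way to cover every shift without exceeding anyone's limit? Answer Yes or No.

No

Shifts {Wed morning, Wed afternoon, Wed evening, Fri afternoon} need 7 worker-slots in total, but the guards available for any of those shifts (Huang, Leclerc, Kowalski, and Yoon) can supply at most 6 among them. So no valid schedule exists.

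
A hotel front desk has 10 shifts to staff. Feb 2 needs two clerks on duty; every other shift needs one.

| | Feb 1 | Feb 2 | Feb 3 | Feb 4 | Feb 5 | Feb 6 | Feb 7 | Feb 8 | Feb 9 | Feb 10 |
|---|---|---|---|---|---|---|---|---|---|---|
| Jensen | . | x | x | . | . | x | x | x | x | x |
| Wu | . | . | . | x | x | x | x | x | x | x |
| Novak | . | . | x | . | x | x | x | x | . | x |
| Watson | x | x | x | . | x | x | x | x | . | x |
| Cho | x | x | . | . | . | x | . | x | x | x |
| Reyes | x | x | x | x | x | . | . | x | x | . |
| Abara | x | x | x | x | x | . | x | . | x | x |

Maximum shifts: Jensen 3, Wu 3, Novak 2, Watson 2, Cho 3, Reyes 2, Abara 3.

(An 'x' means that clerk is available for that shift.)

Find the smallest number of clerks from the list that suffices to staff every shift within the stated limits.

4

11 slots to fill and no one can take more than 3, so at least ⌈11/3⌉ = 4 clerks are needed.
Jensen, Wu, Novak, and Cho alone can cover everything: Feb 1→Cho, Feb 2→Jensen+Cho, Feb 3→Jensen, Feb 4→Wu, Feb 5→Wu, Feb 6→Novak, Feb 7→Jensen, Feb 8→Novak, Feb 9→Wu, Feb 10→Cho.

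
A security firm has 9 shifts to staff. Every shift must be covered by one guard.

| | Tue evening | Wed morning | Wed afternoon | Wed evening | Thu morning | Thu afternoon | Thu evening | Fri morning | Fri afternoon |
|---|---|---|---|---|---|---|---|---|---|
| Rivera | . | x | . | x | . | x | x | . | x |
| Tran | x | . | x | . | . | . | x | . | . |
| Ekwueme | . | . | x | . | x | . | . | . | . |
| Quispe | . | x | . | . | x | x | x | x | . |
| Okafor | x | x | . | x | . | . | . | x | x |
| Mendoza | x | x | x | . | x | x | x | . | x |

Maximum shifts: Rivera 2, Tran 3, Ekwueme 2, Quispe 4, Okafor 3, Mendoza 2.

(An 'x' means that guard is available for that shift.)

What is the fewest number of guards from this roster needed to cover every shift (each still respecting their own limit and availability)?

3

9 slots to fill and no one can take more than 4, so at least ⌈9/4⌉ = 3 guards are needed.
Rivera, Tran, and Quispe alone can cover everything: Tue evening→Tran, Wed morning→Quispe, Wed afternoon→Tran, Wed evening→Rivera, Thu morning→Quispe, Thu afternoon→Quispe, Thu evening→Tran, Fri morning→Quispe, Fri afternoon→Rivera.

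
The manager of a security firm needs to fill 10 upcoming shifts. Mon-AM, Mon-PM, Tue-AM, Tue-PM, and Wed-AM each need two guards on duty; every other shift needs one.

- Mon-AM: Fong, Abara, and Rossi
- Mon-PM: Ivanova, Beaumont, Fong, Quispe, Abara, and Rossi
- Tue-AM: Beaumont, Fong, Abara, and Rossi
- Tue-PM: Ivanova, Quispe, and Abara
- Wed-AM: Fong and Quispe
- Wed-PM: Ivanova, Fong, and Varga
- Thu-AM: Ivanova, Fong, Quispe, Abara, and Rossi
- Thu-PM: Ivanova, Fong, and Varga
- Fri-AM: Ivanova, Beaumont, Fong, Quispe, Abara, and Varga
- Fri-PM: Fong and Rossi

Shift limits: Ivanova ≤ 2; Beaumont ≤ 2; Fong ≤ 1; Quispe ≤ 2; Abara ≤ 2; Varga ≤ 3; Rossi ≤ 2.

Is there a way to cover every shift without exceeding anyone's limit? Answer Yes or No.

No

Total capacity is 2+2+1+2+2+3+2 = 14 but 15 worker-slots are needed — infeasible.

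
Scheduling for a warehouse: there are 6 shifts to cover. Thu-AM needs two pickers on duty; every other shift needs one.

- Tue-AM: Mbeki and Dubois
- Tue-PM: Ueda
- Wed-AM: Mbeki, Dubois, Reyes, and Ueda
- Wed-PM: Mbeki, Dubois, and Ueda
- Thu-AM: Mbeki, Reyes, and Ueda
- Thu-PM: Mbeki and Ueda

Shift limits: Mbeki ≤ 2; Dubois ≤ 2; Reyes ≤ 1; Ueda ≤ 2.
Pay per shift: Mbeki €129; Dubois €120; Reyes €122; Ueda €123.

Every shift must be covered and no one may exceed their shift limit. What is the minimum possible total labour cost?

€866

Tue-PM can only be covered by Ueda, so that assignment is forced.
Picking the cheapest available picker for each shift independently would cost €851, but that ignores the shift limits.
An optimal schedule: Tue-AM→Mbeki, Tue-PM→Ueda, Wed-AM→Dubois, Wed-PM→Dubois, Thu-AM→Reyes+Ueda, Thu-PM→Mbeki.
Total: 129 + 123 + 120 + 120 + 122 + 123 + 129 = €866.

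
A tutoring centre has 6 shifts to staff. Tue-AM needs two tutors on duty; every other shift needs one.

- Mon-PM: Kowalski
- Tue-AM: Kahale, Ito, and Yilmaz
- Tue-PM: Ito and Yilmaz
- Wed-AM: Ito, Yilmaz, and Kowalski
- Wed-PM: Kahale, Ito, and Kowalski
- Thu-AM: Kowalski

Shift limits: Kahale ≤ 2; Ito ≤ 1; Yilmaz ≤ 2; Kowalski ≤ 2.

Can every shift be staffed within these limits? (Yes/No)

Yes

Mon-PM can only be covered by Kowalski, so that assignment is forced.
Thu-AM can only be covered by Kowalski, so that assignment is forced.
One valid schedule: Mon-PM→Kowalski, Tue-AM→Kahale+Yilmaz, Tue-PM→Ito, Wed-AM→Yilmaz, Wed-PM→Kahale, Thu-AM→Kowalski.
Loads: Kahale 2/2, Ito 1/1, Yilmaz 2/2, Kowalski 2/2 — all within limits.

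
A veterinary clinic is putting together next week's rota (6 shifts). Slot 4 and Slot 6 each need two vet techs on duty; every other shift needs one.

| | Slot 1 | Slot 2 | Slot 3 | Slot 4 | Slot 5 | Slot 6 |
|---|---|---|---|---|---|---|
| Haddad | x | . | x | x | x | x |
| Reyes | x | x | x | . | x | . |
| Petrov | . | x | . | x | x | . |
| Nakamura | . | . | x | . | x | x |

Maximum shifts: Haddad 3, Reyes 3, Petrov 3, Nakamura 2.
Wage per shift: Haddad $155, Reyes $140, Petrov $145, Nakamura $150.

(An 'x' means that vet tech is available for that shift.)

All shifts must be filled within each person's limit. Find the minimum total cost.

Slot 4 can only be covered by Haddad and Petrov, so that assignment is forced.
Slot 6 can only be covered by Haddad and Nakamura, so that assignment is forced.
Picking the cheapest available vet tech for each shift independently would cost $1165, but that ignores the shift limits.
An optimal schedule: Slot 1→Reyes, Slot 2→Reyes, Slot 3→Reyes, Slot 4→Petrov+Haddad, Slot 5→Petrov, Slot 6→Nakamura+Haddad.
Total: 140 + 140 + 140 + 145 + 155 + 145 + 150 + 155 = $1170.

$1170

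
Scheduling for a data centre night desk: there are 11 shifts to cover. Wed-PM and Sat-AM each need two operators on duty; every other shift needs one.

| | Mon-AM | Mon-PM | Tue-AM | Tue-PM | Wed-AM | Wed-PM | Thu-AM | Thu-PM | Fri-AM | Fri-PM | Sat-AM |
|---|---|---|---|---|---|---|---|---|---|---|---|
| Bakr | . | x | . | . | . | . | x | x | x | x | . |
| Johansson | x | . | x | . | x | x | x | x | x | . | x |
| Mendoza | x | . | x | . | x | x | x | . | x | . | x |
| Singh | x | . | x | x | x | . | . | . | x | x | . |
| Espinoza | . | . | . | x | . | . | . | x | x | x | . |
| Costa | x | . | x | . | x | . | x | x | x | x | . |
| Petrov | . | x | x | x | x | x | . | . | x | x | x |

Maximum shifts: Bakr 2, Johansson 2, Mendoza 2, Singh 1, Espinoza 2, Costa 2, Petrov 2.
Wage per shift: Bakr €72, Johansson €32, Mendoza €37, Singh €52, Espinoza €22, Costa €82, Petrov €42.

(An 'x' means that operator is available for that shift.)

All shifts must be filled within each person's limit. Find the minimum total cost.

€626

Picking the cheapest available operator for each shift independently would cost €396, but that ignores the shift limits.
An optimal schedule: Mon-AM→Costa, Mon-PM→Bakr, Tue-AM→Costa, Tue-PM→Singh, Wed-AM→Petrov, Wed-PM→Johansson+Mendoza, Thu-AM→Bakr, Thu-PM→Espinoza, Fri-AM→Petrov, Fri-PM→Espinoza, Sat-AM→Johansson+Mendoza.
Total: 82 + 72 + 82 + 52 + 42 + 32 + 37 + 72 + 22 + 42 + 22 + 32 + 37 = €626.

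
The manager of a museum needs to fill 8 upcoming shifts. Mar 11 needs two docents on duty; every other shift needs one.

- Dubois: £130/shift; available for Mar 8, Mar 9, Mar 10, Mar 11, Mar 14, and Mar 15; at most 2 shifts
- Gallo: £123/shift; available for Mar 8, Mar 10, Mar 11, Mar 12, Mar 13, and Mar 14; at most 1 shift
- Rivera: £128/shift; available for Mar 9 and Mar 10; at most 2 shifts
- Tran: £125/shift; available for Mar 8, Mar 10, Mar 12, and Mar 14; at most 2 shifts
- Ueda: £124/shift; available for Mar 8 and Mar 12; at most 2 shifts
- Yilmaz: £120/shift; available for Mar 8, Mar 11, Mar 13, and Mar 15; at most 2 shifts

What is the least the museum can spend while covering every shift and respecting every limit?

£1119

Picking the cheapest available docent for each shift independently would cost £1100, but that ignores the shift limits.
An optimal schedule: Mar 8→Ueda, Mar 9→Rivera, Mar 10→Tran, Mar 11→Gallo+Dubois, Mar 12→Ueda, Mar 13→Yilmaz, Mar 14→Tran, Mar 15→Yilmaz.
Total: 124 + 128 + 125 + 123 + 130 + 124 + 120 + 125 + 120 = £1119.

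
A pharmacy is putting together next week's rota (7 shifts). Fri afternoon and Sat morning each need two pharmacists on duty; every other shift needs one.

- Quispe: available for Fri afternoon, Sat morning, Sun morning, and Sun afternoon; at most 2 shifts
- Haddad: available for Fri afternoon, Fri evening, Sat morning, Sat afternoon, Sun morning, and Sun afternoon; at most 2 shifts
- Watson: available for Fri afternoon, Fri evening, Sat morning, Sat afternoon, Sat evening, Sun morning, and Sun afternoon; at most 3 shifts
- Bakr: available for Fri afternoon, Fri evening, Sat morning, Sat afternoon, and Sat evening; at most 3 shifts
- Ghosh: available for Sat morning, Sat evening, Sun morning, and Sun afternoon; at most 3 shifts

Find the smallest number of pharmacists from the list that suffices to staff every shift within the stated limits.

9 slots to fill and no one can take more than 3, so at least ⌈9/3⌉ = 3 pharmacists are needed.
Watson, Bakr, and Ghosh alone can cover everything: Fri afternoon→Watson+Bakr, Fri evening→Watson, Sat morning→Bakr+Ghosh, Sat afternoon→Watson, Sat evening→Bakr, Sun morning→Ghosh, Sun afternoon→Ghosh.

3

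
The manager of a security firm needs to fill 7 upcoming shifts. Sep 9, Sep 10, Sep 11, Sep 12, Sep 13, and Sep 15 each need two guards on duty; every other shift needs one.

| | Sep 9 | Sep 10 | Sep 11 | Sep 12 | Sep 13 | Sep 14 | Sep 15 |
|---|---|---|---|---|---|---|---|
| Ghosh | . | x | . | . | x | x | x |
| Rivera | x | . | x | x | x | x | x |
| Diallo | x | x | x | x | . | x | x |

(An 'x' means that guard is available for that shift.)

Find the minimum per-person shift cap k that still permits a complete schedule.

With 3 guards and 13 worker-slots to fill, someone must work at least ⌈13/3⌉ = 5 shifts, so k ≥ 5.
k = 5 works: Sep 9→Rivera+Diallo, Sep 10→Ghosh+Diallo, Sep 11→Rivera+Diallo, Sep 12→Rivera+Diallo, Sep 13→Ghosh+Rivera, Sep 14→Ghosh, Sep 15→Ghosh+Rivera.
Loads: Ghosh 4, Rivera 5, Diallo 4 — all ≤ 5.

5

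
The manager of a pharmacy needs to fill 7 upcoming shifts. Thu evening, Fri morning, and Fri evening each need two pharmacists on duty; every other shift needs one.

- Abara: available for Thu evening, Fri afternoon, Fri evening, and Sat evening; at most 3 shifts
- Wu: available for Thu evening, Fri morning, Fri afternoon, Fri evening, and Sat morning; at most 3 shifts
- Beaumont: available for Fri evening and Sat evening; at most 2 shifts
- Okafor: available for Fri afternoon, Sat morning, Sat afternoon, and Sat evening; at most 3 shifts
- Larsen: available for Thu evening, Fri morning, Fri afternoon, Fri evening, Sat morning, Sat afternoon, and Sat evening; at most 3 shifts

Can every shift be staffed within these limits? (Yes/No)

Fri morning can only be covered by Wu and Larsen, so that assignment is forced.
One valid schedule: Thu evening→Abara+Wu, Fri morning→Wu+Larsen, Fri afternoon→Abara, Fri evening→Beaumont+Larsen, Sat morning→Wu, Sat afternoon→Okafor, Sat evening→Abara.
Loads: Abara 3/3, Wu 3/3, Beaumont 1/2, Okafor 1/3, Larsen 2/3 — all within limits.

Yes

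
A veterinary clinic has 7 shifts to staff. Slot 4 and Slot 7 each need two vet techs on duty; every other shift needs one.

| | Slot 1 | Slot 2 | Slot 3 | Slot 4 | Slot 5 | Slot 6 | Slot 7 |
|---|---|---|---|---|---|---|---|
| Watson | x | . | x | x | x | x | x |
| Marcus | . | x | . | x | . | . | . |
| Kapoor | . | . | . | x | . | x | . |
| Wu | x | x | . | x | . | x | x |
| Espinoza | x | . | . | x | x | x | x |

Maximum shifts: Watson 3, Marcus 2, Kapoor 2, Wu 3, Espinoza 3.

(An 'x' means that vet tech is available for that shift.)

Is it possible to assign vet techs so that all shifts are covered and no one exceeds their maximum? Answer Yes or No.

Yes

Slot 3 can only be covered by Watson, so that assignment is forced.
One valid schedule: Slot 1→Watson, Slot 2→Marcus, Slot 3→Watson, Slot 4→Marcus+Kapoor, Slot 5→Watson, Slot 6→Kapoor, Slot 7→Wu+Espinoza.
Loads: Watson 3/3, Marcus 2/2, Kapoor 2/2, Wu 1/3, Espinoza 1/3 — all within limits.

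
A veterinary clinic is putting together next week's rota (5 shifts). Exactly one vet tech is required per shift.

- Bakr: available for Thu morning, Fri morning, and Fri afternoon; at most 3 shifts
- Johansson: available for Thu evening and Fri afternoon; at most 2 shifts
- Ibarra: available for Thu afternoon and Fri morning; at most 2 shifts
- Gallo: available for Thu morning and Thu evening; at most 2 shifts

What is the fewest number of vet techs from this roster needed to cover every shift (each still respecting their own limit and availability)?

3

5 slots to fill and no one can take more than 3, so at least ⌈5/3⌉ = 2 vet techs are needed.
No set of 2 vet techs can cover every shift (each such set leaves at least one shift with no one available or exceeds a cap).
Bakr, Johansson, and Ibarra alone can cover everything: Thu morning→Bakr, Thu afternoon→Ibarra, Thu evening→Johansson, Fri morning→Bakr, Fri afternoon→Bakr.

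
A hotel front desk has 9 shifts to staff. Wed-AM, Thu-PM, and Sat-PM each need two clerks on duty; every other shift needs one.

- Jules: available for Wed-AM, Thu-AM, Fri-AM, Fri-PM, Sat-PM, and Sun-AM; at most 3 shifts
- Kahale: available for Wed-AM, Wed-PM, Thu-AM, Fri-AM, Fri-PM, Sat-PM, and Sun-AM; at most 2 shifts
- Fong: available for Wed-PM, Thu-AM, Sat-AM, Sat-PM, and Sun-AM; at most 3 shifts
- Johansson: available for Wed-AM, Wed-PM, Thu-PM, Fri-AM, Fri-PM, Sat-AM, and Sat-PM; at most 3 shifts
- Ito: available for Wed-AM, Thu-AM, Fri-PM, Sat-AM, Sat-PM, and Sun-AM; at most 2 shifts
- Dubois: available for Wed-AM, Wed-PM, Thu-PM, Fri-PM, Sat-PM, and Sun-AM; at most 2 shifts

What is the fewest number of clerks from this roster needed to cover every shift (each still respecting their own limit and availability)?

5

12 slots to fill and no one can take more than 3, so at least ⌈12/3⌉ = 4 clerks are needed.
Any 4 clerks together have capacity at most 3+3+3+2 = 11 < 12 slots, so 4 can never suffice.
Jules, Kahale, Fong, Johansson, and Dubois alone can cover everything: Wed-AM→Johansson+Dubois, Wed-PM→Kahale, Thu-AM→Jules, Thu-PM→Johansson+Dubois, Fri-AM→Jules, Fri-PM→Jules, Sat-AM→Fong, Sat-PM→Fong+Johansson, Sun-AM→Kahale.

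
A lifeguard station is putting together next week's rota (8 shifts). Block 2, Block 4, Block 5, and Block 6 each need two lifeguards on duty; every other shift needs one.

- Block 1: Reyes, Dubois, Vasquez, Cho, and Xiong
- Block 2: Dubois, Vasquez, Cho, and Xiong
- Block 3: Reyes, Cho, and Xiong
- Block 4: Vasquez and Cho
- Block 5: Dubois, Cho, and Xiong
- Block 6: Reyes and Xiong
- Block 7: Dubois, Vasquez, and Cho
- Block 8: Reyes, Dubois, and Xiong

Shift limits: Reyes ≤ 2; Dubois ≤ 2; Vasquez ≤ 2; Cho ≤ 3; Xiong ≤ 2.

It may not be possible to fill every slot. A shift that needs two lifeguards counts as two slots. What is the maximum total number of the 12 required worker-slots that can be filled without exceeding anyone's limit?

11

Total capacity across all lifeguards is 2+2+2+3+2 = 11, and 12 slots are needed, so at most 11 can be filled.
An assignment achieving 11: Block 2→Vasquez+Cho, Block 3→Reyes, Block 4→Vasquez+Cho, Block 5→Dubois+Cho, Block 6→Reyes+Xiong, Block 7→Dubois, Block 8→Xiong.
Loads: Reyes 2/2, Dubois 2/2, Vasquez 2/2, Cho 3/3, Xiong 2/2.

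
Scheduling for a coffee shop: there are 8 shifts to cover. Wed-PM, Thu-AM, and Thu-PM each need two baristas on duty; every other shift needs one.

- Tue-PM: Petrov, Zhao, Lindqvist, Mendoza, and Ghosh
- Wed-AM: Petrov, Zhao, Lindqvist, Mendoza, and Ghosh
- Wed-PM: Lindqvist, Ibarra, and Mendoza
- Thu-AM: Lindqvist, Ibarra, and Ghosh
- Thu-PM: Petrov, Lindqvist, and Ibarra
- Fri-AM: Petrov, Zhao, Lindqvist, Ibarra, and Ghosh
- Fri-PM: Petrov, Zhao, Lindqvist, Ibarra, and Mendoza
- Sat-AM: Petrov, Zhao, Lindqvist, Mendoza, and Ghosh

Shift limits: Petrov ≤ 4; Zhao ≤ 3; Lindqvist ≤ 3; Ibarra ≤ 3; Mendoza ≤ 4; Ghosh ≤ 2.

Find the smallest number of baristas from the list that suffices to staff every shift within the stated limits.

11 slots to fill and no one can take more than 4, so at least ⌈11/4⌉ = 3 baristas are needed.
No set of 3 baristas can cover every shift (each such set leaves at least one shift with no one available or exceeds a cap).
Petrov, Zhao, Lindqvist, and Ibarra alone can cover everything: Tue-PM→Petrov, Wed-AM→Petrov, Wed-PM→Lindqvist+Ibarra, Thu-AM→Lindqvist+Ibarra, Thu-PM→Petrov+Lindqvist, Fri-AM→Zhao, Fri-PM→Zhao, Sat-AM→Petrov.

4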